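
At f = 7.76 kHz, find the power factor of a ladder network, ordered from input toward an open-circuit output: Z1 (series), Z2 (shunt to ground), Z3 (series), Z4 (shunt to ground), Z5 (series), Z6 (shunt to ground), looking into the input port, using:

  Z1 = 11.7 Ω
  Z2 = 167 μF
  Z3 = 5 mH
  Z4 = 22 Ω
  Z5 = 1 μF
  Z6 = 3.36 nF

Step 1 — Angular frequency: ω = 2π·f = 2π·7760 = 4.876e+04 rad/s.
Step 2 — Component impedances:
  Z1: Z = R = 11.7 Ω
  Z2: Z = 1/(jωC) = -j/(ω·C) = 0 - j0.1228 Ω
  Z3: Z = jωL = j·4.876e+04·0.005 = 0 + j243.8 Ω
  Z4: Z = R = 22 Ω
  Z5: Z = 1/(jωC) = -j/(ω·C) = 0 - j20.51 Ω
  Z6: Z = 1/(jωC) = -j/(ω·C) = 0 - j6104 Ω
Step 3 — Ladder network (open output): work backward from the far end, alternating series and parallel combinations. Z_in = 11.7 - j0.1229 Ω = 11.7∠-0.6° Ω.
Step 4 — Power factor: PF = cos(φ) = Re(Z)/|Z| = 11.7/11.701 = 0.9999.
Step 5 — Type: Im(Z) = -0.1229 ⇒ leading (phase φ = -0.6°).

PF = 0.9999 (leading, φ = -0.6°)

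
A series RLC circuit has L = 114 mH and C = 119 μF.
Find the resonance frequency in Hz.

Step 1 — Resonance condition Im(Z)=0 gives ω₀ = 1/√(LC).
Step 2 — ω₀ = 1/√(0.114·0.000119) = 271.5 rad/s.
Step 3 — f₀ = ω₀/(2π) = 43.21 Hz.

f₀ = 43.21 Hz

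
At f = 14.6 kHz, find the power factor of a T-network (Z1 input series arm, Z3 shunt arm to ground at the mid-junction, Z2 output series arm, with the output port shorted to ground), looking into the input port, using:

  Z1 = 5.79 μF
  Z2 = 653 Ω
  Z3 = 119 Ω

Step 1 — Angular frequency: ω = 2π·f = 2π·1.46e+04 = 9.173e+04 rad/s.
Step 2 — Component impedances:
  Z1: Z = 1/(jωC) = -j/(ω·C) = 0 - j1.883 Ω
  Z2: Z = R = 653 Ω
  Z3: Z = R = 119 Ω
Step 3 — With the output port shorted to ground, the output series arm Z2 runs from the junction to ground; the shunt arm Z3 also runs from the junction to ground. They appear in parallel: Z3 || Z2 = 100.7 Ω.
Step 4 — Series with input arm Z1: Z_in = Z1 + (Z3 || Z2) = 100.7 - j1.883 Ω = 100.7∠-1.1° Ω.
Step 5 — Power factor: PF = cos(φ) = Re(Z)/|Z| = 100.657/100.674 = 0.9998.
Step 6 — Type: Im(Z) = -1.883 ⇒ leading (phase φ = -1.1°).

PF = 0.9998 (leading, φ = -1.1°)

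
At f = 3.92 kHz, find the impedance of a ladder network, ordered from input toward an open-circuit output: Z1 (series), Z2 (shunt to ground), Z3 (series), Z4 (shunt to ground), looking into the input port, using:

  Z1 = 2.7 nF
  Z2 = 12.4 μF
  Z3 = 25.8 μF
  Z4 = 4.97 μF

Step 1 — Angular frequency: ω = 2π·f = 2π·3920 = 2.463e+04 rad/s.
Step 2 — Component impedances:
  Z1: Z = 1/(jωC) = -j/(ω·C) = 0 - j1.504e+04 Ω
  Z2: Z = 1/(jωC) = -j/(ω·C) = 0 - j3.274 Ω
  Z3: Z = 1/(jωC) = -j/(ω·C) = 0 - j1.574 Ω
  Z4: Z = 1/(jωC) = -j/(ω·C) = 0 - j8.169 Ω
Step 3 — Ladder network (open output): work backward from the far end, alternating series and parallel combinations. Z_in = 0 - j1.504e+04 Ω = 1.504e+04∠-90.0° Ω.

Z = 0 - j1.504e+04 Ω = 1.504e+04∠-90.0° Ω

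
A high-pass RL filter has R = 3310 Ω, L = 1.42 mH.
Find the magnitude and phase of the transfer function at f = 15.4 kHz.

Step 1 — Angular frequency: ω = 2π·1.54e+04 = 9.676e+04 rad/s.
Step 2 — Transfer function: H(jω) = jωL/(R + jωL).
Step 3 — Numerator jωL = j·137.4; denominator R + jωL = 3310 + j137.4.
Step 4 — H = 0.00172 + j0.04144.
Step 5 — Magnitude: |H| = 0.04148 (-27.6 dB); phase: φ = 87.6°.

|H| = 0.04148 (-27.6 dB), φ = 87.6°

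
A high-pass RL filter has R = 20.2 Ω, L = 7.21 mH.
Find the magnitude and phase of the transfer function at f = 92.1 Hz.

Step 1 — Angular frequency: ω = 2π·92.1 = 578.7 rad/s.
Step 2 — Transfer function: H(jω) = jωL/(R + jωL).
Step 3 — Numerator jωL = j·4.172; denominator R + jωL = 20.2 + j4.172.
Step 4 — H = 0.04092 + j0.1981.
Step 5 — Magnitude: |H| = 0.2023 (-13.9 dB); phase: φ = 78.3°.

|H| = 0.2023 (-13.9 dB), φ = 78.3°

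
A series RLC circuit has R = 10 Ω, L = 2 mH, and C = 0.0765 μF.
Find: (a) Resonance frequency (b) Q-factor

Step 1 — Resonance condition Im(Z)=0 gives ω₀ = 1/√(LC).
Step 2 — ω₀ = 1/√(0.002·7.65e-08) = 8.085e+04 rad/s.
Step 3 — f₀ = ω₀/(2π) = 1.287e+04 Hz.
Step 4 — Series Q: Q = ω₀L/R = 8.085e+04·0.002/10 = 16.17.

(a) f₀ = 1.287e+04 Hz  (b) Q = 16.17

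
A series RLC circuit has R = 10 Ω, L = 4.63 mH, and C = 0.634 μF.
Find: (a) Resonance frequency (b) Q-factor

Step 1 — Resonance condition Im(Z)=0 gives ω₀ = 1/√(LC).
Step 2 — ω₀ = 1/√(0.00463·6.34e-07) = 1.846e+04 rad/s.
Step 3 — f₀ = ω₀/(2π) = 2938 Hz.
Step 4 — Series Q: Q = ω₀L/R = 1.846e+04·0.00463/10 = 8.546.

(a) f₀ = 2938 Hz  (b) Q = 8.546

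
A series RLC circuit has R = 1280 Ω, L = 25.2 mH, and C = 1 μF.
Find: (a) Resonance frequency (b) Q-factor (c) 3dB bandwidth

Step 1 — Resonance: ω₀ = 1/√(LC) = 1/√(0.0252·1e-06) = 6299 rad/s.
Step 2 — f₀ = ω₀/(2π) = 1003 Hz.
Step 3 — Series Q: Q = ω₀L/R = 6299·0.0252/1280 = 0.124.
Step 4 — Bandwidth: Δω = ω₀/Q = 5.079e+04 rad/s; BW = Δω/(2π) = 8084 Hz.

(a) f₀ = 1003 Hz  (b) Q = 0.124  (c) BW = 8084 Hz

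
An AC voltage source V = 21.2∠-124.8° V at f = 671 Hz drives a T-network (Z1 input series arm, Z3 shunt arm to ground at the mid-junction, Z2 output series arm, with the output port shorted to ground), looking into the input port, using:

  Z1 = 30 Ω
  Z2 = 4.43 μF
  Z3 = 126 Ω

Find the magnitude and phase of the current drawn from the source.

Step 1 — Angular frequency: ω = 2π·f = 2π·671 = 4216 rad/s.
Step 2 — Component impedances:
  Z1: Z = R = 30 Ω
  Z2: Z = 1/(jωC) = -j/(ω·C) = 0 - j53.54 Ω
  Z3: Z = R = 126 Ω
Step 3 — With the output port shorted to ground, the output series arm Z2 runs from the junction to ground; the shunt arm Z3 also runs from the junction to ground. They appear in parallel: Z3 || Z2 = 19.27 - j45.35 Ω.
Step 4 — Series with input arm Z1: Z_in = Z1 + (Z3 || Z2) = 49.27 - j45.35 Ω = 66.97∠-42.6° Ω.
Step 5 — Source phasor: V = 21.2∠-124.8° V = -12.1 - j17.41 V.
Step 6 — Ohm's law: I = V / Z_total = (-12.1 - j17.41) / (49.27 - j45.35) = 0.04312 - j0.3136 A.
Step 7 — Convert to polar: |I| = 0.3166 A, ∠I = -82.2°.

I = 0.3166∠-82.2° A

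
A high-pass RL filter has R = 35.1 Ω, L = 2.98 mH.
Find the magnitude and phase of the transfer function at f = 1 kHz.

Step 1 — Angular frequency: ω = 2π·1000 = 6283 rad/s.
Step 2 — Transfer function: H(jω) = jωL/(R + jωL).
Step 3 — Numerator jωL = j·18.72; denominator R + jωL = 35.1 + j18.72.
Step 4 — H = 0.2215 + j0.4153.
Step 5 — Magnitude: |H| = 0.4707 (-6.5 dB); phase: φ = 61.9°.

|H| = 0.4707 (-6.5 dB), φ = 61.9°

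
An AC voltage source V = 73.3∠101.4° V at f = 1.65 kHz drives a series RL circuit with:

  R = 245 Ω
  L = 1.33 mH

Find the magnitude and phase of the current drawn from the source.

Step 1 — Angular frequency: ω = 2π·f = 2π·1650 = 1.037e+04 rad/s.
Step 2 — Component impedances:
  R: Z = R = 245 Ω
  L: Z = jωL = j·1.037e+04·0.00133 = 0 + j13.79 Ω
Step 3 — Series combination: Z_total = R + L = 245 + j13.79 Ω = 245.4∠3.2° Ω.
Step 4 — Source phasor: V = 73.3∠101.4° V = -14.49 + j71.85 V.
Step 5 — Ohm's law: I = V / Z_total = (-14.49 + j71.85) / (245 + j13.79) = -0.0425 + j0.2957 A.
Step 6 — Convert to polar: |I| = 0.2987 A, ∠I = 98.2°.

I = 0.2987∠98.2° A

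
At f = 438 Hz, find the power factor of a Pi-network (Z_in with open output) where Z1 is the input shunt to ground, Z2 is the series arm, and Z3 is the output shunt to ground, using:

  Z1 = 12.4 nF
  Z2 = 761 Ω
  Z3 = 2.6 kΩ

Step 1 — Angular frequency: ω = 2π·f = 2π·438 = 2752 rad/s.
Step 2 — Component impedances:
  Z1: Z = 1/(jωC) = -j/(ω·C) = 0 - j2.93e+04 Ω
  Z2: Z = R = 761 Ω
  Z3: Z = R = 2600 Ω
Step 3 — With open output, the series arm Z2 and the output shunt Z3 appear in series to ground: Z2 + Z3 = 3361 Ω.
Step 4 — Parallel with input shunt Z1: Z_in = Z1 || (Z2 + Z3) = 3317 - j380.5 Ω = 3339∠-6.5° Ω.
Step 5 — Power factor: PF = cos(φ) = Re(Z)/|Z| = 3317.4/3339.1 = 0.9935.
Step 6 — Type: Im(Z) = -380.5 ⇒ leading (phase φ = -6.5°).

PF = 0.9935 (leading, φ = -6.5°)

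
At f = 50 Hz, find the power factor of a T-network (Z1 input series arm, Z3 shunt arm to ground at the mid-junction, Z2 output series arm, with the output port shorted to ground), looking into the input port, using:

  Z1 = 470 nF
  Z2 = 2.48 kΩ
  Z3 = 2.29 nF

Step 1 — Angular frequency: ω = 2π·f = 2π·50 = 314.2 rad/s.
Step 2 — Component impedances:
  Z1: Z = 1/(jωC) = -j/(ω·C) = 0 - j6773 Ω
  Z2: Z = R = 2480 Ω
  Z3: Z = 1/(jωC) = -j/(ω·C) = 0 - j1.39e+06 Ω
Step 3 — With the output port shorted to ground, the output series arm Z2 runs from the junction to ground; the shunt arm Z3 also runs from the junction to ground. They appear in parallel: Z3 || Z2 = 2480 - j4.425 Ω.
Step 4 — Series with input arm Z1: Z_in = Z1 + (Z3 || Z2) = 2480 - j6777 Ω = 7216∠-69.9° Ω.
Step 5 — Power factor: PF = cos(φ) = Re(Z)/|Z| = 2480/7216 = 0.3437.
Step 6 — Type: Im(Z) = -6777 ⇒ leading (phase φ = -69.9°).

PF = 0.3437 (leading, φ = -69.9°)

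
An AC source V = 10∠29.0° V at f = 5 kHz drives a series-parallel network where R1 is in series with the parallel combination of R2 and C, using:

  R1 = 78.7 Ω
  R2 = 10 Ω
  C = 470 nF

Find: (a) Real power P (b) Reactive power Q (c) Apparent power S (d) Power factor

Step 1 — Angular frequency: ω = 2π·f = 2π·5000 = 3.142e+04 rad/s.
Step 2 — Component impedances:
  R1: Z = R = 78.7 Ω
  R2: Z = R = 10 Ω
  C: Z = 1/(jωC) = -j/(ω·C) = 0 - j67.73 Ω
Step 3 — Parallel branch: R2 || C = 1/(1/R2 + 1/C) = 9.787 - j1.445 Ω.
Step 4 — Series with R1: Z_total = R1 + (R2 || C) = 88.49 - j1.445 Ω = 88.5∠-0.9° Ω.
Step 5 — Source phasor: V = 10∠29.0° V = 8.746 + j4.848 V.
Step 6 — Current: I = V / Z = 0.09792 + j0.05639 A = 0.113∠29.9° A.
Step 7 — Complex power: S = V·I* = 1.13 - j0.01845 VA.
Step 8 — Real power: P = Re(S) = 1.13 W.
Step 9 — Reactive power: Q = Im(S) = -0.01845 VAR.
Step 10 — Apparent power: |S| = 1.13 VA.
Step 11 — Power factor: PF = P/|S| = 0.9999 (leading).

(a) P = 1.13 W  (b) Q = -0.01845 VAR  (c) S = 1.13 VA  (d) PF = 0.9999 (leading)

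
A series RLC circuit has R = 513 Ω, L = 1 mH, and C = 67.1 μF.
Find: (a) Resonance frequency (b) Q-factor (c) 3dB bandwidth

Step 1 — Resonance: ω₀ = 1/√(LC) = 1/√(0.001·6.71e-05) = 3860 rad/s.
Step 2 — f₀ = ω₀/(2π) = 614.4 Hz.
Step 3 — Series Q: Q = ω₀L/R = 3860·0.001/513 = 0.007525.
Step 4 — Bandwidth: Δω = ω₀/Q = 5.13e+05 rad/s; BW = Δω/(2π) = 8.165e+04 Hz.

(a) f₀ = 614.4 Hz  (b) Q = 0.007525  (c) BW = 8.165e+04 Hz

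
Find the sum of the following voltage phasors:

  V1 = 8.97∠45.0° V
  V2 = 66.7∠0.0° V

Step 1 — Convert each phasor to rectangular form:
  V1 = 8.97·(cos(45.0°) + j·sin(45.0°)) = 6.343 + j6.343 V
  V2 = 66.7·(cos(0.0°) + j·sin(0.0°)) = 66.7 V
Step 2 — Sum components: V_total = 73.04 + j6.343 V.
Step 3 — Convert to polar: |V_total| = 73.32 V, ∠V_total = 5.0°.

V_total = 73.32∠5.0° V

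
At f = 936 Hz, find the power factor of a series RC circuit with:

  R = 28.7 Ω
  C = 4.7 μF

Step 1 — Angular frequency: ω = 2π·f = 2π·936 = 5881 rad/s.
Step 2 — Component impedances:
  R: Z = R = 28.7 Ω
  C: Z = 1/(jωC) = -j/(ω·C) = 0 - j36.18 Ω
Step 3 — Series combination: Z_total = R + C = 28.7 - j36.18 Ω = 46.18∠-51.6° Ω.
Step 4 — Power factor: PF = cos(φ) = Re(Z)/|Z| = 28.7/46.18 = 0.6215.
Step 5 — Type: Im(Z) = -36.18 ⇒ leading (phase φ = -51.6°).

PF = 0.6215 (leading, φ = -51.6°)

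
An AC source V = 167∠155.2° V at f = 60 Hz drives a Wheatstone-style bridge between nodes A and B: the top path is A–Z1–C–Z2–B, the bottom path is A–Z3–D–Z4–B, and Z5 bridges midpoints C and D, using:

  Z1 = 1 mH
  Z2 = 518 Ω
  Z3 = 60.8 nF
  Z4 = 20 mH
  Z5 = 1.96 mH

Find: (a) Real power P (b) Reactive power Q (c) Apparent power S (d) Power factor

Step 1 — Angular frequency: ω = 2π·f = 2π·60 = 377 rad/s.
Step 2 — Component impedances:
  Z1: Z = jωL = j·377·0.001 = 0 + j0.377 Ω
  Z2: Z = R = 518 Ω
  Z3: Z = 1/(jωC) = -j/(ω·C) = 0 - j4.363e+04 Ω
  Z4: Z = jωL = j·377·0.02 = 0 + j7.54 Ω
  Z5: Z = jωL = j·377·0.00196 = 0 + j0.7389 Ω
Step 3 — Bridge requires nodal analysis (the Z5 bridge couples midpoints C and D, so the two paths cannot be reduced to a simple series/parallel combination). Setting node B to ground and injecting 1 A at node A, the 3-node admittance system at A, C, D solves to V_A = Z_AB = 0.1323 + j8.654 Ω = 8.655∠89.1° Ω.
Step 4 — Source phasor: V = 167∠155.2° V = -151.6 + j70.05 V.
Step 5 — Current: I = V / Z = 7.825 + j17.64 A = 19.3∠66.1° A.
Step 6 — Complex power: S = V·I* = 49.25 + j3222 VA.
Step 7 — Real power: P = Re(S) = 49.25 W.
Step 8 — Reactive power: Q = Im(S) = 3222 VAR.
Step 9 — Apparent power: |S| = 3222 VA.
Step 10 — Power factor: PF = P/|S| = 0.01528 (lagging).

(a) P = 49.25 W  (b) Q = 3222 VAR  (c) S = 3222 VA  (d) PF = 0.01528 (lagging)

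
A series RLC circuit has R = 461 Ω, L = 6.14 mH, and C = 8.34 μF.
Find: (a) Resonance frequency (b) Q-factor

Step 1 — Resonance condition Im(Z)=0 gives ω₀ = 1/√(LC).
Step 2 — ω₀ = 1/√(0.00614·8.34e-06) = 4419 rad/s.
Step 3 — f₀ = ω₀/(2π) = 703.3 Hz.
Step 4 — Series Q: Q = ω₀L/R = 4419·0.00614/461 = 0.05886.

(a) f₀ = 703.3 Hz  (b) Q = 0.05886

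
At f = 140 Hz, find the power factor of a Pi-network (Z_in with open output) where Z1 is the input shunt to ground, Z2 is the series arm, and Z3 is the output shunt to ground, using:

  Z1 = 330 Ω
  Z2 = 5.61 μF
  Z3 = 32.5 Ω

Step 1 — Angular frequency: ω = 2π·f = 2π·140 = 879.6 rad/s.
Step 2 — Component impedances:
  Z1: Z = R = 330 Ω
  Z2: Z = 1/(jωC) = -j/(ω·C) = 0 - j202.6 Ω
  Z3: Z = R = 32.5 Ω
Step 3 — With open output, the series arm Z2 and the output shunt Z3 appear in series to ground: Z2 + Z3 = 32.5 - j202.6 Ω.
Step 4 — Parallel with input shunt Z1: Z_in = Z1 || (Z2 + Z3) = 101.1 - j128 Ω = 163.1∠-51.7° Ω.
Step 5 — Power factor: PF = cos(φ) = Re(Z)/|Z| = 101.11/163.08 = 0.62.
Step 6 — Type: Im(Z) = -128 ⇒ leading (phase φ = -51.7°).

PF = 0.62 (leading, φ = -51.7°)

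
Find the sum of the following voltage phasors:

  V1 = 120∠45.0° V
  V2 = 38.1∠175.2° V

Step 1 — Convert each phasor to rectangular form:
  V1 = 120·(cos(45.0°) + j·sin(45.0°)) = 84.85 + j84.85 V
  V2 = 38.1·(cos(175.2°) + j·sin(175.2°)) = -37.97 + j3.188 V
Step 2 — Sum components: V_total = 46.89 + j88.04 V.
Step 3 — Convert to polar: |V_total| = 99.75 V, ∠V_total = 62.0°.

V_total = 99.75∠62.0° V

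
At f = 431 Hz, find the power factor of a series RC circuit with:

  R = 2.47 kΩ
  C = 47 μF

Step 1 — Angular frequency: ω = 2π·f = 2π·431 = 2708 rad/s.
Step 2 — Component impedances:
  R: Z = R = 2470 Ω
  C: Z = 1/(jωC) = -j/(ω·C) = 0 - j7.857 Ω
Step 3 — Series combination: Z_total = R + C = 2470 - j7.857 Ω = 2470∠-0.2° Ω.
Step 4 — Power factor: PF = cos(φ) = Re(Z)/|Z| = 2470/2470 = 1.
Step 5 — Type: Im(Z) = -7.857 ⇒ leading (phase φ = -0.2°).

PF = 1 (leading, φ = -0.2°)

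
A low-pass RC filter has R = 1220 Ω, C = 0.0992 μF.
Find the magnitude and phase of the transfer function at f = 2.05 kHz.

Step 1 — Angular frequency: ω = 2π·2050 = 1.288e+04 rad/s.
Step 2 — Transfer function: H(jω) = 1/(1 + jωRC).
Step 3 — Denominator: 1 + jωRC = 1 + j·1.288e+04·1220·9.92e-08 = 1 + j1.559.
Step 4 — H = 0.2915 - j0.4545.
Step 5 — Magnitude: |H| = 0.5399 (-5.4 dB); phase: φ = -57.3°.

|H| = 0.5399 (-5.4 dB), φ = -57.3°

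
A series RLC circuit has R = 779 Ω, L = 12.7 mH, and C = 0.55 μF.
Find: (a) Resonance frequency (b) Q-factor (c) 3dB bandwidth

Step 1 — Resonance condition Im(Z)=0 gives ω₀ = 1/√(LC).
Step 2 — ω₀ = 1/√(0.0127·5.5e-07) = 1.197e+04 rad/s.
Step 3 — f₀ = ω₀/(2π) = 1904 Hz.
Step 4 — Series Q: Q = ω₀L/R = 1.197e+04·0.0127/779 = 0.1951.
Step 5 — 3dB bandwidth: Δω = ω₀/Q = 6.134e+04 rad/s; BW = Δω/(2π) = 9762 Hz.

(a) f₀ = 1904 Hz  (b) Q = 0.1951  (c) BW = 9762 Hz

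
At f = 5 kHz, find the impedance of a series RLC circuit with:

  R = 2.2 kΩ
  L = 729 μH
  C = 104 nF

Step 1 — Angular frequency: ω = 2π·f = 2π·5000 = 3.142e+04 rad/s.
Step 2 — Component impedances:
  R: Z = R = 2200 Ω
  L: Z = jωL = j·3.142e+04·0.000729 = 0 + j22.9 Ω
  C: Z = 1/(jωC) = -j/(ω·C) = 0 - j306.1 Ω
Step 3 — Series combination: Z_total = R + L + C = 2200 - j283.2 Ω = 2218∠-7.3° Ω.

Z = 2200 - j283.2 Ω = 2218∠-7.3° Ω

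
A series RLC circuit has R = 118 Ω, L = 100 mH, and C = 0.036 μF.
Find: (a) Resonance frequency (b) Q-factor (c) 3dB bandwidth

Step 1 — Resonance: ω₀ = 1/√(LC) = 1/√(0.1·3.6e-08) = 1.667e+04 rad/s.
Step 2 — f₀ = ω₀/(2π) = 2653 Hz.
Step 3 — Series Q: Q = ω₀L/R = 1.667e+04·0.1/118 = 14.12.
Step 4 — Bandwidth: Δω = ω₀/Q = 1180 rad/s; BW = Δω/(2π) = 187.8 Hz.

(a) f₀ = 2653 Hz  (b) Q = 14.12  (c) BW = 187.8 Hz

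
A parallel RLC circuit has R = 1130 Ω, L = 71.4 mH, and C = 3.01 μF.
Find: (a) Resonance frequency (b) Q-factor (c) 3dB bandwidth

Step 1 — Resonance: ω₀ = 1/√(LC) = 1/√(0.0714·3.01e-06) = 2157 rad/s.
Step 2 — f₀ = ω₀/(2π) = 343.3 Hz.
Step 3 — Parallel Q: Q = R/(ω₀L) = 1130/(2157·0.0714) = 7.337.
Step 4 — Bandwidth: Δω = ω₀/Q = 294 rad/s; BW = Δω/(2π) = 46.79 Hz.

(a) f₀ = 343.3 Hz  (b) Q = 7.337  (c) BW = 46.79 Hz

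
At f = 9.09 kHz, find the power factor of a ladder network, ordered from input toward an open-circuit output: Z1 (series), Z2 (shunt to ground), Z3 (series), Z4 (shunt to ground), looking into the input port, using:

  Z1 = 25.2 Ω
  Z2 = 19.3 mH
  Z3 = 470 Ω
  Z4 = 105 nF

Step 1 — Angular frequency: ω = 2π·f = 2π·9090 = 5.711e+04 rad/s.
Step 2 — Component impedances:
  Z1: Z = R = 25.2 Ω
  Z2: Z = jωL = j·5.711e+04·0.0193 = 0 + j1102 Ω
  Z3: Z = R = 470 Ω
  Z4: Z = 1/(jωC) = -j/(ω·C) = 0 - j166.8 Ω
Step 3 — Ladder network (open output): work backward from the far end, alternating series and parallel combinations. Z_in = 546.2 + j65.26 Ω = 550.1∠6.8° Ω.
Step 4 — Power factor: PF = cos(φ) = Re(Z)/|Z| = 546.2/550.1 = 0.9929.
Step 5 — Type: Im(Z) = 65.26 ⇒ lagging (phase φ = 6.8°).

PF = 0.9929 (lagging, φ = 6.8°)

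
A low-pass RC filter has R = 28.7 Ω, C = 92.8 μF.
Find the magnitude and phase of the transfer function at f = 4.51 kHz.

Step 1 — Angular frequency: ω = 2π·4510 = 2.834e+04 rad/s.
Step 2 — Transfer function: H(jω) = 1/(1 + jωRC).
Step 3 — Denominator: 1 + jωRC = 1 + j·2.834e+04·28.7·9.28e-05 = 1 + j75.47.
Step 4 — H = 0.0001755 - j0.01325.
Step 5 — Magnitude: |H| = 0.01325 (-37.6 dB); phase: φ = -89.2°.

|H| = 0.01325 (-37.6 dB), φ = -89.2°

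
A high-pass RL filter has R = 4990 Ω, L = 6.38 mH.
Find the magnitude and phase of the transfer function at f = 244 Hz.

Step 1 — Angular frequency: ω = 2π·244 = 1533 rad/s.
Step 2 — Transfer function: H(jω) = jωL/(R + jωL).
Step 3 — Numerator jωL = j·9.781; denominator R + jωL = 4990 + j9.781.
Step 4 — H = 3.842e-06 + j0.00196.
Step 5 — Magnitude: |H| = 0.00196 (-54.2 dB); phase: φ = 89.9°.

|H| = 0.00196 (-54.2 dB), φ = 89.9°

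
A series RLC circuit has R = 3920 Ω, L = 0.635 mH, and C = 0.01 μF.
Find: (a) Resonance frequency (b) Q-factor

Step 1 — Resonance condition Im(Z)=0 gives ω₀ = 1/√(LC).
Step 2 — ω₀ = 1/√(0.000635·1e-08) = 3.968e+05 rad/s.
Step 3 — f₀ = ω₀/(2π) = 6.316e+04 Hz.
Step 4 — Series Q: Q = ω₀L/R = 3.968e+05·0.000635/3920 = 0.06428.

(a) f₀ = 6.316e+04 Hz  (b) Q = 0.06428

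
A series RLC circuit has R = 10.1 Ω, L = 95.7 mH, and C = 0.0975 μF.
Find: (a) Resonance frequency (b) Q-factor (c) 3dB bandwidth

Step 1 — Resonance: ω₀ = 1/√(LC) = 1/√(0.0957·9.75e-08) = 1.035e+04 rad/s.
Step 2 — f₀ = ω₀/(2π) = 1648 Hz.
Step 3 — Series Q: Q = ω₀L/R = 1.035e+04·0.0957/10.1 = 98.09.
Step 4 — Bandwidth: Δω = ω₀/Q = 105.5 rad/s; BW = Δω/(2π) = 16.8 Hz.

(a) f₀ = 1648 Hz  (b) Q = 98.09  (c) BW = 16.8 Hz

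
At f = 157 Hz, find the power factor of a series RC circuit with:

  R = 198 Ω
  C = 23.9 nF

Step 1 — Angular frequency: ω = 2π·f = 2π·157 = 986.5 rad/s.
Step 2 — Component impedances:
  R: Z = R = 198 Ω
  C: Z = 1/(jωC) = -j/(ω·C) = 0 - j4.242e+04 Ω
Step 3 — Series combination: Z_total = R + C = 198 - j4.242e+04 Ω = 4.242e+04∠-89.7° Ω.
Step 4 — Power factor: PF = cos(φ) = Re(Z)/|Z| = 198/4.242e+04 = 0.004668.
Step 5 — Type: Im(Z) = -4.242e+04 ⇒ leading (phase φ = -89.7°).

PF = 0.004668 (leading, φ = -89.7°)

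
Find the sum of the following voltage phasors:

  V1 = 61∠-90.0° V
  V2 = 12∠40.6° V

Step 1 — Convert each phasor to rectangular form:
  V1 = 61·(cos(-90.0°) + j·sin(-90.0°)) = 0 - j61 V
  V2 = 12·(cos(40.6°) + j·sin(40.6°)) = 9.111 + j7.809 V
Step 2 — Sum components: V_total = 9.111 - j53.19 V.
Step 3 — Convert to polar: |V_total| = 53.97 V, ∠V_total = -80.3°.

V_total = 53.97∠-80.3° V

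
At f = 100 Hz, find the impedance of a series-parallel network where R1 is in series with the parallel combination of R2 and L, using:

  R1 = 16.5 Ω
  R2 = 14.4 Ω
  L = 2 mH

Step 1 — Angular frequency: ω = 2π·f = 2π·100 = 628.3 rad/s.
Step 2 — Component impedances:
  R1: Z = R = 16.5 Ω
  R2: Z = R = 14.4 Ω
  L: Z = jωL = j·628.3·0.002 = 0 + j1.257 Ω
Step 3 — Parallel branch: R2 || L = 1/(1/R2 + 1/L) = 0.1088 + j1.247 Ω.
Step 4 — Series with R1: Z_total = R1 + (R2 || L) = 16.61 + j1.247 Ω = 16.66∠4.3° Ω.

Z = 16.61 + j1.247 Ω = 16.66∠4.3° Ω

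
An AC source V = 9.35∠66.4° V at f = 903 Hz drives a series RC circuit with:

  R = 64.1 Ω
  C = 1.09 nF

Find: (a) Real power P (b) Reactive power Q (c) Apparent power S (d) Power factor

Step 1 — Angular frequency: ω = 2π·f = 2π·903 = 5674 rad/s.
Step 2 — Component impedances:
  R: Z = R = 64.1 Ω
  C: Z = 1/(jωC) = -j/(ω·C) = 0 - j1.617e+05 Ω
Step 3 — Series combination: Z_total = R + C = 64.1 - j1.617e+05 Ω = 1.617e+05∠-90.0° Ω.
Step 4 — Source phasor: V = 9.35∠66.4° V = 3.743 + j8.568 V.
Step 5 — Current: I = V / Z = -5.298e-05 + j2.317e-05 A = 5.782e-05∠156.4° A.
Step 6 — Complex power: S = V·I* = 2.143e-07 - j0.0005407 VA.
Step 7 — Real power: P = Re(S) = 2.143e-07 W.
Step 8 — Reactive power: Q = Im(S) = -0.0005407 VAR.
Step 9 — Apparent power: |S| = 0.0005407 VA.
Step 10 — Power factor: PF = P/|S| = 0.0003964 (leading).

(a) P = 2.143e-07 W  (b) Q = -0.0005407 VAR  (c) S = 0.0005407 VA  (d) PF = 0.0003964 (leading)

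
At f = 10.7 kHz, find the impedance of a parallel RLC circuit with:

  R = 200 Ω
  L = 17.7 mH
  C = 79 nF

Step 1 — Angular frequency: ω = 2π·f = 2π·1.07e+04 = 6.723e+04 rad/s.
Step 2 — Component impedances:
  R: Z = R = 200 Ω
  L: Z = jωL = j·6.723e+04·0.0177 = 0 + j1190 Ω
  C: Z = 1/(jωC) = -j/(ω·C) = 0 - j188.3 Ω
Step 3 — Parallel combination: 1/Z_total = 1/R + 1/L + 1/C; Z_total = 111.1 - j99.38 Ω = 149.1∠-41.8° Ω.

Z = 111.1 - j99.38 Ω = 149.1∠-41.8° Ω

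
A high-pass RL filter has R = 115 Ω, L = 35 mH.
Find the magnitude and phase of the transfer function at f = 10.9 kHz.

Step 1 — Angular frequency: ω = 2π·1.09e+04 = 6.849e+04 rad/s.
Step 2 — Transfer function: H(jω) = jωL/(R + jωL).
Step 3 — Numerator jωL = j·2397; denominator R + jωL = 115 + j2397.
Step 4 — H = 0.9977 + j0.04787.
Step 5 — Magnitude: |H| = 0.9989 (-0.0 dB); phase: φ = 2.7°.

|H| = 0.9989 (-0.0 dB), φ = 2.7°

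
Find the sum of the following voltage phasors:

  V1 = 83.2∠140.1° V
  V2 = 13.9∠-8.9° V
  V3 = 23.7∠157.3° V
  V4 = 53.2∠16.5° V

Step 1 — Convert each phasor to rectangular form:
  V1 = 83.2·(cos(140.1°) + j·sin(140.1°)) = -63.83 + j53.37 V
  V2 = 13.9·(cos(-8.9°) + j·sin(-8.9°)) = 13.73 - j2.15 V
  V3 = 23.7·(cos(157.3°) + j·sin(157.3°)) = -21.86 + j9.146 V
  V4 = 53.2·(cos(16.5°) + j·sin(16.5°)) = 51.01 + j15.11 V
Step 2 — Sum components: V_total = -20.95 + j75.47 V.
Step 3 — Convert to polar: |V_total| = 78.33 V, ∠V_total = 105.5°.

V_total = 78.33∠105.5° V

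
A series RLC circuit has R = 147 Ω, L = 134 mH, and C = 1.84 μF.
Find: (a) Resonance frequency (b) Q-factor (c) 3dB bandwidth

Step 1 — Resonance condition Im(Z)=0 gives ω₀ = 1/√(LC).
Step 2 — ω₀ = 1/√(0.134·1.84e-06) = 2014 rad/s.
Step 3 — f₀ = ω₀/(2π) = 320.5 Hz.
Step 4 — Series Q: Q = ω₀L/R = 2014·0.134/147 = 1.836.
Step 5 — 3dB bandwidth: Δω = ω₀/Q = 1097 rad/s; BW = Δω/(2π) = 174.6 Hz.

(a) f₀ = 320.5 Hz  (b) Q = 1.836  (c) BW = 174.6 Hz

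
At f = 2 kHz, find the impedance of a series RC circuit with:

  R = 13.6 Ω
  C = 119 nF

Step 1 — Angular frequency: ω = 2π·f = 2π·2000 = 1.257e+04 rad/s.
Step 2 — Component impedances:
  R: Z = R = 13.6 Ω
  C: Z = 1/(jωC) = -j/(ω·C) = 0 - j668.7 Ω
Step 3 — Series combination: Z_total = R + C = 13.6 - j668.7 Ω = 668.9∠-88.8° Ω.

Z = 13.6 - j668.7 Ω = 668.9∠-88.8° Ω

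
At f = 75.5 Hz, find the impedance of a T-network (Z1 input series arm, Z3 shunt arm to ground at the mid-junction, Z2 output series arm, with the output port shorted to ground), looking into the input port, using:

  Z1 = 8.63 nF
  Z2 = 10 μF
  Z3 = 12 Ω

Step 1 — Angular frequency: ω = 2π·f = 2π·75.5 = 474.4 rad/s.
Step 2 — Component impedances:
  Z1: Z = 1/(jωC) = -j/(ω·C) = 0 - j2.443e+05 Ω
  Z2: Z = 1/(jωC) = -j/(ω·C) = 0 - j210.8 Ω
  Z3: Z = R = 12 Ω
Step 3 — With the output port shorted to ground, the output series arm Z2 runs from the junction to ground; the shunt arm Z3 also runs from the junction to ground. They appear in parallel: Z3 || Z2 = 11.96 - j0.6809 Ω.
Step 4 — Series with input arm Z1: Z_in = Z1 + (Z3 || Z2) = 11.96 - j2.443e+05 Ω = 2.443e+05∠-90.0° Ω.

Z = 11.96 - j2.443e+05 Ω = 2.443e+05∠-90.0° Ω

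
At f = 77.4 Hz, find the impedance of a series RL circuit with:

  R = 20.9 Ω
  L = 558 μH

Step 1 — Angular frequency: ω = 2π·f = 2π·77.4 = 486.3 rad/s.
Step 2 — Component impedances:
  R: Z = R = 20.9 Ω
  L: Z = jωL = j·486.3·0.000558 = 0 + j0.2714 Ω
Step 3 — Series combination: Z_total = R + L = 20.9 + j0.2714 Ω = 20.9∠0.7° Ω.

Z = 20.9 + j0.2714 Ω = 20.9∠0.7° Ω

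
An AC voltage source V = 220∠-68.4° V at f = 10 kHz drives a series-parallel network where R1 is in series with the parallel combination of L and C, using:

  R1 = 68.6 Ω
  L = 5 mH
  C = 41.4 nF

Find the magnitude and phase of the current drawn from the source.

Step 1 — Angular frequency: ω = 2π·f = 2π·1e+04 = 6.283e+04 rad/s.
Step 2 — Component impedances:
  R1: Z = R = 68.6 Ω
  L: Z = jωL = j·6.283e+04·0.005 = 0 + j314.2 Ω
  C: Z = 1/(jωC) = -j/(ω·C) = 0 - j384.4 Ω
Step 3 — Parallel branch: L || C = 1/(1/L + 1/C) = 0 + j1719 Ω.
Step 4 — Series with R1: Z_total = R1 + (L || C) = 68.6 + j1719 Ω = 1720∠87.7° Ω.
Step 5 — Source phasor: V = 220∠-68.4° V = 80.99 - j204.6 V.
Step 6 — Ohm's law: I = V / Z_total = (80.99 - j204.6) / (68.6 + j1719) = -0.117 - j0.05179 A.
Step 7 — Convert to polar: |I| = 0.1279 A, ∠I = -156.1°.

I = 0.1279∠-156.1° A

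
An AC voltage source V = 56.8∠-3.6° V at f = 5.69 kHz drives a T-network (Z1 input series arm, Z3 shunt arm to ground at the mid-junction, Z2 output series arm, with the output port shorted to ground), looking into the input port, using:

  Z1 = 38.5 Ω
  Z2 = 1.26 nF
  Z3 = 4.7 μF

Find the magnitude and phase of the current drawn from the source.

Step 1 — Angular frequency: ω = 2π·f = 2π·5690 = 3.575e+04 rad/s.
Step 2 — Component impedances:
  Z1: Z = R = 38.5 Ω
  Z2: Z = 1/(jωC) = -j/(ω·C) = 0 - j2.22e+04 Ω
  Z3: Z = 1/(jωC) = -j/(ω·C) = 0 - j5.951 Ω
Step 3 — With the output port shorted to ground, the output series arm Z2 runs from the junction to ground; the shunt arm Z3 also runs from the junction to ground. They appear in parallel: Z3 || Z2 = 0 - j5.95 Ω.
Step 4 — Series with input arm Z1: Z_in = Z1 + (Z3 || Z2) = 38.5 - j5.95 Ω = 38.96∠-8.8° Ω.
Step 5 — Source phasor: V = 56.8∠-3.6° V = 56.69 - j3.567 V.
Step 6 — Ohm's law: I = V / Z_total = (56.69 - j3.567) / (38.5 - j5.95) = 1.452 + j0.1318 A.
Step 7 — Convert to polar: |I| = 1.458 A, ∠I = 5.2°.

I = 1.458∠5.2° A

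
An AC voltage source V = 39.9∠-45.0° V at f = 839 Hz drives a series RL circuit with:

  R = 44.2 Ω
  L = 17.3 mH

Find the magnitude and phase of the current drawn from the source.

Step 1 — Angular frequency: ω = 2π·f = 2π·839 = 5272 rad/s.
Step 2 — Component impedances:
  R: Z = R = 44.2 Ω
  L: Z = jωL = j·5272·0.0173 = 0 + j91.2 Ω
Step 3 — Series combination: Z_total = R + L = 44.2 + j91.2 Ω = 101.3∠64.1° Ω.
Step 4 — Source phasor: V = 39.9∠-45.0° V = 28.21 - j28.21 V.
Step 5 — Ohm's law: I = V / Z_total = (28.21 - j28.21) / (44.2 + j91.2) = -0.1291 - j0.3719 A.
Step 6 — Convert to polar: |I| = 0.3937 A, ∠I = -109.1°.

I = 0.3937∠-109.1° A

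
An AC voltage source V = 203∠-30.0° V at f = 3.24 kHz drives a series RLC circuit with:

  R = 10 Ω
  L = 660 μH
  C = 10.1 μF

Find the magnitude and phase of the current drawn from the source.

Step 1 — Angular frequency: ω = 2π·f = 2π·3240 = 2.036e+04 rad/s.
Step 2 — Component impedances:
  R: Z = R = 10 Ω
  L: Z = jωL = j·2.036e+04·0.00066 = 0 + j13.44 Ω
  C: Z = 1/(jωC) = -j/(ω·C) = 0 - j4.864 Ω
Step 3 — Series combination: Z_total = R + L + C = 10 + j8.572 Ω = 13.17∠40.6° Ω.
Step 4 — Source phasor: V = 203∠-30.0° V = 175.8 - j101.5 V.
Step 5 — Ohm's law: I = V / Z_total = (175.8 - j101.5) / (10 + j8.572) = 5.118 - j14.54 A.
Step 6 — Convert to polar: |I| = 15.41 A, ∠I = -70.6°.

I = 15.41∠-70.6° A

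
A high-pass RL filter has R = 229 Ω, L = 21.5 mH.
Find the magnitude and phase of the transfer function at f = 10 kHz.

Step 1 — Angular frequency: ω = 2π·1e+04 = 6.283e+04 rad/s.
Step 2 — Transfer function: H(jω) = jωL/(R + jωL).
Step 3 — Numerator jωL = j·1351; denominator R + jωL = 229 + j1351.
Step 4 — H = 0.9721 + j0.1648.
Step 5 — Magnitude: |H| = 0.9859 (-0.1 dB); phase: φ = 9.6°.

|H| = 0.9859 (-0.1 dB), φ = 9.6°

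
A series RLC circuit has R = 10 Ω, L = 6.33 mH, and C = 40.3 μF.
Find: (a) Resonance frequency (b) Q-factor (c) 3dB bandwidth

Step 1 — Resonance: ω₀ = 1/√(LC) = 1/√(0.00633·4.03e-05) = 1980 rad/s.
Step 2 — f₀ = ω₀/(2π) = 315.1 Hz.
Step 3 — Series Q: Q = ω₀L/R = 1980·0.00633/10 = 1.253.
Step 4 — Bandwidth: Δω = ω₀/Q = 1580 rad/s; BW = Δω/(2π) = 251.4 Hz.

(a) f₀ = 315.1 Hz  (b) Q = 1.253  (c) BW = 251.4 Hz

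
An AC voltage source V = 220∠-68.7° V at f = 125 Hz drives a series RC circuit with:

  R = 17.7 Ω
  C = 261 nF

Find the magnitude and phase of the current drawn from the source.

Step 1 — Angular frequency: ω = 2π·f = 2π·125 = 785.4 rad/s.
Step 2 — Component impedances:
  R: Z = R = 17.7 Ω
  C: Z = 1/(jωC) = -j/(ω·C) = 0 - j4878 Ω
Step 3 — Series combination: Z_total = R + C = 17.7 - j4878 Ω = 4878∠-89.8° Ω.
Step 4 — Source phasor: V = 220∠-68.7° V = 79.92 - j205 V.
Step 5 — Ohm's law: I = V / Z_total = (79.92 - j205) / (17.7 - j4878) = 0.04208 + j0.01623 A.
Step 6 — Convert to polar: |I| = 0.0451 A, ∠I = 21.1°.

I = 0.0451∠21.1° A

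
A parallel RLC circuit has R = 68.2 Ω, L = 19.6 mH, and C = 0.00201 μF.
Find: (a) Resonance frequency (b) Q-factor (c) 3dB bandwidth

Step 1 — Resonance: ω₀ = 1/√(LC) = 1/√(0.0196·2.01e-09) = 1.593e+05 rad/s.
Step 2 — f₀ = ω₀/(2π) = 2.536e+04 Hz.
Step 3 — Parallel Q: Q = R/(ω₀L) = 68.2/(1.593e+05·0.0196) = 0.02184.
Step 4 — Bandwidth: Δω = ω₀/Q = 7.295e+06 rad/s; BW = Δω/(2π) = 1.161e+06 Hz.

(a) f₀ = 2.536e+04 Hz  (b) Q = 0.02184  (c) BW = 1.161e+06 Hz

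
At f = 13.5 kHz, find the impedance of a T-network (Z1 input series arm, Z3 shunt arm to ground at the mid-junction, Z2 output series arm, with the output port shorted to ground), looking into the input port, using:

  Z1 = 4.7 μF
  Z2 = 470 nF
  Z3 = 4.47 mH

Step 1 — Angular frequency: ω = 2π·f = 2π·1.35e+04 = 8.482e+04 rad/s.
Step 2 — Component impedances:
  Z1: Z = 1/(jωC) = -j/(ω·C) = 0 - j2.508 Ω
  Z2: Z = 1/(jωC) = -j/(ω·C) = 0 - j25.08 Ω
  Z3: Z = jωL = j·8.482e+04·0.00447 = 0 + j379.2 Ω
Step 3 — With the output port shorted to ground, the output series arm Z2 runs from the junction to ground; the shunt arm Z3 also runs from the junction to ground. They appear in parallel: Z3 || Z2 = 0 - j26.86 Ω.
Step 4 — Series with input arm Z1: Z_in = Z1 + (Z3 || Z2) = 0 - j29.37 Ω = 29.37∠-90.0° Ω.

Z = 0 - j29.37 Ω = 29.37∠-90.0° Ω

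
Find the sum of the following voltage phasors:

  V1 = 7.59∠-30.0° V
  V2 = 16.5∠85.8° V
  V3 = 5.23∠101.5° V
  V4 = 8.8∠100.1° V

Step 1 — Convert each phasor to rectangular form:
  V1 = 7.59·(cos(-30.0°) + j·sin(-30.0°)) = 6.573 - j3.795 V
  V2 = 16.5·(cos(85.8°) + j·sin(85.8°)) = 1.208 + j16.46 V
  V3 = 5.23·(cos(101.5°) + j·sin(101.5°)) = -1.043 + j5.125 V
  V4 = 8.8·(cos(100.1°) + j·sin(100.1°)) = -1.543 + j8.664 V
Step 2 — Sum components: V_total = 5.196 + j26.45 V.
Step 3 — Convert to polar: |V_total| = 26.95 V, ∠V_total = 78.9°.

V_total = 26.95∠78.9° V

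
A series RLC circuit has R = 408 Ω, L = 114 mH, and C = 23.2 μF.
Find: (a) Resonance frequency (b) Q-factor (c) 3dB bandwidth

Step 1 — Resonance condition Im(Z)=0 gives ω₀ = 1/√(LC).
Step 2 — ω₀ = 1/√(0.114·2.32e-05) = 614.9 rad/s.
Step 3 — f₀ = ω₀/(2π) = 97.86 Hz.
Step 4 — Series Q: Q = ω₀L/R = 614.9·0.114/408 = 0.1718.
Step 5 — 3dB bandwidth: Δω = ω₀/Q = 3579 rad/s; BW = Δω/(2π) = 569.6 Hz.

(a) f₀ = 97.86 Hz  (b) Q = 0.1718  (c) BW = 569.6 Hz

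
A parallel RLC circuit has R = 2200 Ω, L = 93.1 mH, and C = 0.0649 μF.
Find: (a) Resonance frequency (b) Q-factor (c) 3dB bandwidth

Step 1 — Resonance: ω₀ = 1/√(LC) = 1/√(0.0931·6.49e-08) = 1.286e+04 rad/s.
Step 2 — f₀ = ω₀/(2π) = 2047 Hz.
Step 3 — Parallel Q: Q = R/(ω₀L) = 2200/(1.286e+04·0.0931) = 1.837.
Step 4 — Bandwidth: Δω = ω₀/Q = 7004 rad/s; BW = Δω/(2π) = 1115 Hz.

(a) f₀ = 2047 Hz  (b) Q = 1.837  (c) BW = 1115 Hz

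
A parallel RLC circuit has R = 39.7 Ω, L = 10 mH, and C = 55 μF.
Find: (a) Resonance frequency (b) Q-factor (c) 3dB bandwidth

Step 1 — Resonance: ω₀ = 1/√(LC) = 1/√(0.01·5.5e-05) = 1348 rad/s.
Step 2 — f₀ = ω₀/(2π) = 214.6 Hz.
Step 3 — Parallel Q: Q = R/(ω₀L) = 39.7/(1348·0.01) = 2.944.
Step 4 — Bandwidth: Δω = ω₀/Q = 458 rad/s; BW = Δω/(2π) = 72.89 Hz.

(a) f₀ = 214.6 Hz  (b) Q = 2.944  (c) BW = 72.89 Hz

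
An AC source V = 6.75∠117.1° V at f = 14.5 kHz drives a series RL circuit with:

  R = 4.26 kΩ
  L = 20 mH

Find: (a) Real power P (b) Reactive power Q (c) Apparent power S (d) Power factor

Step 1 — Angular frequency: ω = 2π·f = 2π·1.45e+04 = 9.111e+04 rad/s.
Step 2 — Component impedances:
  R: Z = R = 4260 Ω
  L: Z = jωL = j·9.111e+04·0.02 = 0 + j1822 Ω
Step 3 — Series combination: Z_total = R + L = 4260 + j1822 Ω = 4633∠23.2° Ω.
Step 4 — Source phasor: V = 6.75∠117.1° V = -3.075 + j6.009 V.
Step 5 — Current: I = V / Z = -0.0001002 + j0.001453 A = 0.001457∠93.9° A.
Step 6 — Complex power: S = V·I* = 0.009041 + j0.003867 VA.
Step 7 — Real power: P = Re(S) = 0.009041 W.
Step 8 — Reactive power: Q = Im(S) = 0.003867 VAR.
Step 9 — Apparent power: |S| = 0.009834 VA.
Step 10 — Power factor: PF = P/|S| = 0.9194 (lagging).

(a) P = 0.009041 W  (b) Q = 0.003867 VAR  (c) S = 0.009834 VA  (d) PF = 0.9194 (lagging)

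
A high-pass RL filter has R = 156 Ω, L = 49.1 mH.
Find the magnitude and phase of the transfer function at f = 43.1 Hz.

Step 1 — Angular frequency: ω = 2π·43.1 = 270.8 rad/s.
Step 2 — Transfer function: H(jω) = jωL/(R + jωL).
Step 3 — Numerator jωL = j·13.3; denominator R + jωL = 156 + j13.3.
Step 4 — H = 0.007212 + j0.08462.
Step 5 — Magnitude: |H| = 0.08493 (-21.4 dB); phase: φ = 85.1°.

|H| = 0.08493 (-21.4 dB), φ = 85.1°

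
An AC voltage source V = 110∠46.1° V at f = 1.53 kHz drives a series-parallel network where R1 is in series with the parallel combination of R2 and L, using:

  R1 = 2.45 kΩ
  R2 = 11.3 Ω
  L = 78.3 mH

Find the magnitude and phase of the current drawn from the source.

Step 1 — Angular frequency: ω = 2π·f = 2π·1530 = 9613 rad/s.
Step 2 — Component impedances:
  R1: Z = R = 2450 Ω
  R2: Z = R = 11.3 Ω
  L: Z = jωL = j·9613·0.0783 = 0 + j752.7 Ω
Step 3 — Parallel branch: R2 || L = 1/(1/R2 + 1/L) = 11.3 + j0.1696 Ω.
Step 4 — Series with R1: Z_total = R1 + (R2 || L) = 2461 + j0.1696 Ω = 2461∠0.0° Ω.
Step 5 — Source phasor: V = 110∠46.1° V = 76.27 + j79.26 V.
Step 6 — Ohm's law: I = V / Z_total = (76.27 + j79.26) / (2461 + j0.1696) = 0.03099 + j0.0322 A.
Step 7 — Convert to polar: |I| = 0.04469 A, ∠I = 46.1°.

I = 0.04469∠46.1° A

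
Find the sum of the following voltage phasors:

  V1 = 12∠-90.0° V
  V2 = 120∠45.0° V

Step 1 — Convert each phasor to rectangular form:
  V1 = 12·(cos(-90.0°) + j·sin(-90.0°)) = 0 - j12 V
  V2 = 120·(cos(45.0°) + j·sin(45.0°)) = 84.85 + j84.85 V
Step 2 — Sum components: V_total = 84.85 + j72.85 V.
Step 3 — Convert to polar: |V_total| = 111.8 V, ∠V_total = 40.6°.

V_total = 111.8∠40.6° V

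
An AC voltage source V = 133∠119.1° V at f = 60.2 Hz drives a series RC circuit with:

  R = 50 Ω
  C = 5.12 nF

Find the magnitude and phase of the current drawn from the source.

Step 1 — Angular frequency: ω = 2π·f = 2π·60.2 = 378.2 rad/s.
Step 2 — Component impedances:
  R: Z = R = 50 Ω
  C: Z = 1/(jωC) = -j/(ω·C) = 0 - j5.164e+05 Ω
Step 3 — Series combination: Z_total = R + C = 50 - j5.164e+05 Ω = 5.164e+05∠-90.0° Ω.
Step 4 — Source phasor: V = 133∠119.1° V = -64.68 + j116.2 V.
Step 5 — Ohm's law: I = V / Z_total = (-64.68 + j116.2) / (50 - j5.164e+05) = -0.0002251 - j0.0001252 A.
Step 6 — Convert to polar: |I| = 0.0002576 A, ∠I = -150.9°.

I = 0.0002576∠-150.9° A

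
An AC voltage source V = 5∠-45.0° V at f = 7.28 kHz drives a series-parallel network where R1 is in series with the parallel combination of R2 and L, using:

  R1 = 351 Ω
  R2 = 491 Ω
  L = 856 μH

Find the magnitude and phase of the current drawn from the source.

Step 1 — Angular frequency: ω = 2π·f = 2π·7280 = 4.574e+04 rad/s.
Step 2 — Component impedances:
  R1: Z = R = 351 Ω
  R2: Z = R = 491 Ω
  L: Z = jωL = j·4.574e+04·0.000856 = 0 + j39.15 Ω
Step 3 — Parallel branch: R2 || L = 1/(1/R2 + 1/L) = 3.103 + j38.91 Ω.
Step 4 — Series with R1: Z_total = R1 + (R2 || L) = 354.1 + j38.91 Ω = 356.2∠6.3° Ω.
Step 5 — Source phasor: V = 5∠-45.0° V = 3.536 - j3.536 V.
Step 6 — Ohm's law: I = V / Z_total = (3.536 - j3.536) / (354.1 + j38.91) = 0.008781 - j0.01095 A.
Step 7 — Convert to polar: |I| = 0.01404 A, ∠I = -51.3°.

I = 0.01404∠-51.3° A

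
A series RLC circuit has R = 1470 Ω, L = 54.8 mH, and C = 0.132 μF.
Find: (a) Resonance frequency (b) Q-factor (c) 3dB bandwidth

Step 1 — Resonance: ω₀ = 1/√(LC) = 1/√(0.0548·1.32e-07) = 1.176e+04 rad/s.
Step 2 — f₀ = ω₀/(2π) = 1871 Hz.
Step 3 — Series Q: Q = ω₀L/R = 1.176e+04·0.0548/1470 = 0.4383.
Step 4 — Bandwidth: Δω = ω₀/Q = 2.682e+04 rad/s; BW = Δω/(2π) = 4269 Hz.

(a) f₀ = 1871 Hz  (b) Q = 0.4383  (c) BW = 4269 Hz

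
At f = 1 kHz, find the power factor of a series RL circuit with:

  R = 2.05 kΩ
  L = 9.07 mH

Step 1 — Angular frequency: ω = 2π·f = 2π·1000 = 6283 rad/s.
Step 2 — Component impedances:
  R: Z = R = 2050 Ω
  L: Z = jωL = j·6283·0.00907 = 0 + j56.99 Ω
Step 3 — Series combination: Z_total = R + L = 2050 + j56.99 Ω = 2051∠1.6° Ω.
Step 4 — Power factor: PF = cos(φ) = Re(Z)/|Z| = 2050/2050.8 = 0.9996.
Step 5 — Type: Im(Z) = 56.99 ⇒ lagging (phase φ = 1.6°).

PF = 0.9996 (lagging, φ = 1.6°)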